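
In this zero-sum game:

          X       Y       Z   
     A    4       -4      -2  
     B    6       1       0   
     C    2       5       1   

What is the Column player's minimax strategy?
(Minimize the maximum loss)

Column should play Z, value = 1

Work:
Column player minimizes Row's maximum payoff:
Column X: max payoff to Row = 6
Column Y: max payoff to Row = 5
Column Z: max payoff to Row = 1
Minimum is 1, achieved by column Z.
Minimax strategy: Z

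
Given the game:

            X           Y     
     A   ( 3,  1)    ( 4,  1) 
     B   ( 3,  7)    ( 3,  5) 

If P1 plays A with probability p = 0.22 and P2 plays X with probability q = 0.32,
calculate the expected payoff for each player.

E[P1] = 3.1496, E[P2] = 4.6192

Work:
E[P1] = p·q·π₁(A,X) + p·(1-q)·π₁(A,Y) + (1-p)·q·π₁(B,X) + (1-p)·(1-q)·π₁(B,Y)
= 0.22·0.32·3 + 0.22·0.68·4 + 0.78·0.32·3 + 0.78·0.68·3
= 3.1496

E[P2] = 4.6192 (similar calculation)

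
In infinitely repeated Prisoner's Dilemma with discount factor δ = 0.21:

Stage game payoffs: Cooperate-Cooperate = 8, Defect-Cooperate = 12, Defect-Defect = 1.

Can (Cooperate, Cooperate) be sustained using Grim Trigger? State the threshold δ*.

δ* = 0.3636; since δ = 0.21 < 0.3636, cooperation cannot be sustained

Work:
For Grim Trigger:
Cooperate forever: 8/(1-δ)
Defect then punished: 12 + 1·δ/(1-δ)
Need: 8/(1-δ) ≥ 12 + 1·δ/(1-δ)
Solving: δ ≥ (T-R)/(T-P) = (12-8)/(12-1) = 0.3636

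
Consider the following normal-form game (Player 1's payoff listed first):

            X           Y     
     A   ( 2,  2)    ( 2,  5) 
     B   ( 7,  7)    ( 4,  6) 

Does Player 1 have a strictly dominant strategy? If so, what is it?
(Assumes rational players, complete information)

Yes, Player 1's strictly dominant strategy is B

Work:
A strategy strictly dominates another if it gives a strictly higher payoff against every opponent action. Compare each pair of P1's strategies column-by-column:
  A vs B: [2 vs 7, 2 vs 4] → A does not strictly dominate B (column X: 2 ≤ 7)
  B vs A: [7 vs 2, 4 vs 2] → B strictly dominates A
B strictly dominates every other strategy → strictly dominant.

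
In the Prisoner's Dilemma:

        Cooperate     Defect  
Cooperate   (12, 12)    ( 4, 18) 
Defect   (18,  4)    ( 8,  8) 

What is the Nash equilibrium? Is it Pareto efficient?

(Defect, Defect) is NE; not Pareto efficient

Work:
Defect dominates Cooperate for both players:
If P2 cooperates: Defect (18) > Cooperate (12)
If P2 defects: Defect (8) > Cooperate (4)
NE: (Defect, Defect) with payoff (8, 8)
But (Cooperate, Cooperate) = (12, 12) Pareto dominates (8, 8)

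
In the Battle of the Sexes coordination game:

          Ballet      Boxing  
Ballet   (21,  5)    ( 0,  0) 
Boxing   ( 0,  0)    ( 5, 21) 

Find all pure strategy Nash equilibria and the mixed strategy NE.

Pure NE: (Ballet, Ballet) and (Boxing, Boxing); Mixed NE: p = 0.8077, q = 0.1923

Work:
Check pure NE:
(Ballet, Ballet): (21, 5) - no unilateral deviation beneficial
(Boxing, Boxing): (5, 21) - no unilateral deviation beneficial
Mixed NE: P1 plays Ballet with p = 0.8077, P2 plays Ballet with q = 0.1923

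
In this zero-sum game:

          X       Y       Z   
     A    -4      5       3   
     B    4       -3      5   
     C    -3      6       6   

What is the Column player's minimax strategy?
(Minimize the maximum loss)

Column should play X, value = 4

Work:
Column player minimizes Row's maximum payoff:
Column X: max payoff to Row = 4
Column Y: max payoff to Row = 6
Column Z: max payoff to Row = 6
Minimum is 4, achieved by column X.
Minimax strategy: X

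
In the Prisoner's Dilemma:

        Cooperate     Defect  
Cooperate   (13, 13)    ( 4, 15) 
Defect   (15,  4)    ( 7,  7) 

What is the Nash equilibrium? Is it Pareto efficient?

(Defect, Defect) is NE; not Pareto efficient

Work:
Defect dominates Cooperate for both players:
If P2 cooperates: Defect (15) > Cooperate (13)
If P2 defects: Defect (7) > Cooperate (4)
NE: (Defect, Defect) with payoff (7, 7)
But (Cooperate, Cooperate) = (13, 13) Pareto dominates (7, 7)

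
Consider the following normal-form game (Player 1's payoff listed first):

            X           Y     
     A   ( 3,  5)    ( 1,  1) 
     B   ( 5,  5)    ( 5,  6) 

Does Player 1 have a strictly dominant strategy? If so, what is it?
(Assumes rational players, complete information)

Yes, Player 1's strictly dominant strategy is B

Work:
A strategy strictly dominates another if it gives a strictly higher payoff against every opponent action. Compare each pair of P1's strategies column-by-column:
  A vs B: [3 vs 5, 1 vs 5] → A does not strictly dominate B (column X: 3 ≤ 5)
  B vs A: [5 vs 3, 5 vs 1] → B strictly dominates A
B strictly dominates every other strategy → strictly dominant.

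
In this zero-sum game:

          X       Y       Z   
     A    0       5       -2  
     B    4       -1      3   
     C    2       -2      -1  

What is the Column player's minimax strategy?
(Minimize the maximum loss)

Column should play Z, value = 3

Work:
Column player minimizes Row's maximum payoff:
Column X: max payoff to Row = 4
Column Y: max payoff to Row = 5
Column Z: max payoff to Row = 3
Minimum is 3, achieved by column Z.
Minimax strategy: Z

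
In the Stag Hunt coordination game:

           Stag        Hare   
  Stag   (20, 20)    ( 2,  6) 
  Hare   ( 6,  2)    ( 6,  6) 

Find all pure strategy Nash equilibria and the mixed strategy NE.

Pure NE: (Stag, Stag) and (Hare, Hare); Mixed NE: p = 0.2222, q = 0.2222

Work:
Check pure NE:
(Stag, Stag): (20, 20) - no unilateral deviation beneficial
(Hare, Hare): (6, 6) - no unilateral deviation beneficial
Mixed NE: P1 plays Stag with p = 0.2222, P2 plays Stag with q = 0.2222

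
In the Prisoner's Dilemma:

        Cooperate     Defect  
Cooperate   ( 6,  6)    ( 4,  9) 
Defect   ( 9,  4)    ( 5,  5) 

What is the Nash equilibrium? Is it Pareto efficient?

(Defect, Defect) is NE; not Pareto efficient

Work:
Defect dominates Cooperate for both players:
If P2 cooperates: Defect (9) > Cooperate (6)
If P2 defects: Defect (5) > Cooperate (4)
NE: (Defect, Defect) with payoff (5, 5)
But (Cooperate, Cooperate) = (6, 6) Pareto dominates (5, 5)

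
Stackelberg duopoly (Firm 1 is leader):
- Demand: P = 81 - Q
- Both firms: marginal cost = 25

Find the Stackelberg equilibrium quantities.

q₁* (leader) = 28.0, q₂* (follower) = 14.0

Work:
Follower's reaction: q₂ = (a - c - q₁)/2
Leader substitutes: π₁ = q₁·(a - q₁ - (a-c-q₁)/2 - c)
FOC: q₁* = (81 - 25)/2 = 28.00
Then: q₂* = (81 - 25 - 28.0)/2 = 14.00
Leader has first-mover advantage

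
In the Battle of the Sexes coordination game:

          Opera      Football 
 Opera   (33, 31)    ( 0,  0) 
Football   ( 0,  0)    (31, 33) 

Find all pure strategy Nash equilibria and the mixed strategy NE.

Pure NE: (Opera, Opera) and (Football, Football); Mixed NE: p = 0.5156, q = 0.4844

Work:
Check pure NE:
(Opera, Opera): (33, 31) - no unilateral deviation beneficial
(Football, Football): (31, 33) - no unilateral deviation beneficial
Mixed NE: P1 plays Opera with p = 0.5156, P2 plays Opera with q = 0.4844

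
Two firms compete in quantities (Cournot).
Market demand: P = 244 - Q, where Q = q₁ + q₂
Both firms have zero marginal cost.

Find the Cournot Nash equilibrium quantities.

q₁* = q₂* = 81.33; P* = 81.33

Work:
Profit: π_i = P·q_i = (a - q_i - q_j)·q_i
FOC: ∂π_i/∂q_i = a - 2q_i - q_j = 0
Reaction function: q_i = (244 - q_j)/2
Symmetry: q* = 244/3 = 81.33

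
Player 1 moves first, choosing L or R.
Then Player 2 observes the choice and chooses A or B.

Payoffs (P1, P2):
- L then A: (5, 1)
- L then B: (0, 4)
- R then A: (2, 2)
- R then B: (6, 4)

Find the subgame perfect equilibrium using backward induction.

P1 plays R, P2 plays B after L and B after R; Payoff (6, 4)

Work:
Backward induction:
After L: P2 chooses B → P1 gets 0
After R: P2 chooses B → P1 gets 6
P1 chooses R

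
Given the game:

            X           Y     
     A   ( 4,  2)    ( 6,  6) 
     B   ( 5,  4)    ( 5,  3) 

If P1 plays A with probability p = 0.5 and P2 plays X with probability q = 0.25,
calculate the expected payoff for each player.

E[P1] = 5.25, E[P2] = 4.125

Work:
E[P1] = p·q·π₁(A,X) + p·(1-q)·π₁(A,Y) + (1-p)·q·π₁(B,X) + (1-p)·(1-q)·π₁(B,Y)
= 0.5·0.25·4 + 0.5·0.75·6 + 0.5·0.25·5 + 0.5·0.75·5
= 5.25

E[P2] = 4.125 (similar calculation)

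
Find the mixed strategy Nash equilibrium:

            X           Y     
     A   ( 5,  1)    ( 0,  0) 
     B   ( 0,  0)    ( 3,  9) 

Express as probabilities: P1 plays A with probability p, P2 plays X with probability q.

p = 0.9, q = 0.375

Work:
Find probabilities that make opponent indifferent:
P2 chooses q to make P1 indifferent between A and B
P1 chooses p to make P2 indifferent between X and Y
Mixed NE: P1 plays (A: 0.9, B: 0.1), P2 plays (X: 0.375, Y: 0.625)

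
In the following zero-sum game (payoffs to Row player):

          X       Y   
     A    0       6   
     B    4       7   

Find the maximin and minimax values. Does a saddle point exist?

Maximin = 4, Minimax = 4, Saddle: True

Work:
Row minimums: [0, 4] → maximin = 4
Column maximums: [4, 7] → minimax = 4
Saddle point exists! Game value = 4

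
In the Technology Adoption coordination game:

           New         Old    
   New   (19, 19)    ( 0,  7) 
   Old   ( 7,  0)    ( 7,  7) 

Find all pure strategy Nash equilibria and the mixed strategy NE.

Pure NE: (New, New) and (Old, Old); Mixed NE: p = 0.3684, q = 0.3684

Work:
Check pure NE:
(New, New): (19, 19) - no unilateral deviation beneficial
(Old, Old): (7, 7) - no unilateral deviation beneficial
Mixed NE: P1 plays New with p = 0.3684, P2 plays New with q = 0.3684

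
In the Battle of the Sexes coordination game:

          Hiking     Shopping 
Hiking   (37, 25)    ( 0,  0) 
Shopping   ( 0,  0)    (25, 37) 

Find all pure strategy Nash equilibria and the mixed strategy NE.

Pure NE: (Hiking, Hiking) and (Shopping, Shopping); Mixed NE: p = 0.5968, q = 0.4032

Work:
Check pure NE:
(Hiking, Hiking): (37, 25) - no unilateral deviation beneficial
(Shopping, Shopping): (25, 37) - no unilateral deviation beneficial
Mixed NE: P1 plays Hiking with p = 0.5968, P2 plays Hiking with q = 0.4032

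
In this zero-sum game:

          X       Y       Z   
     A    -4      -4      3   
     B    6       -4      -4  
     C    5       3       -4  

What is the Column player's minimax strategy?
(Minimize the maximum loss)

Column should play Y or Z (all achieve the minimum), value = 3

Work:
Column player minimizes Row's maximum payoff:
Column X: max payoff to Row = 6
Column Y: max payoff to Row = 3
Column Z: max payoff to Row = 3
Minimum is 3, achieved by columns Y, Z (tied).
Each of Y or Z is a minimax strategy.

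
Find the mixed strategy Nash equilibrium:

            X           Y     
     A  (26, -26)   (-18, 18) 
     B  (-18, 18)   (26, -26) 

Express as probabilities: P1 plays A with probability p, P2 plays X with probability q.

p = 0.5, q = 0.5

Work:
Find probabilities that make opponent indifferent:
P2 chooses q to make P1 indifferent between A and B
P1 chooses p to make P2 indifferent between X and Y
Mixed NE: P1 plays (A: 0.5, B: 0.5), P2 plays (X: 0.5, Y: 0.5)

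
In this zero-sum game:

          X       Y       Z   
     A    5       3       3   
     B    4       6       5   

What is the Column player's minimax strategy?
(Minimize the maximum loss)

Column should play X or Z (all achieve the minimum), value = 5

Work:
Column player minimizes Row's maximum payoff:
Column X: max payoff to Row = 5
Column Y: max payoff to Row = 6
Column Z: max payoff to Row = 5
Minimum is 5, achieved by columns X, Z (tied).
Each of X or Z is a minimax strategy.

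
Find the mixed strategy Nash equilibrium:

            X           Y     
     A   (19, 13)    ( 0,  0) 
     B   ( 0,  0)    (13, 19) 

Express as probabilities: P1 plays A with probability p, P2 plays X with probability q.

p = 0.5938, q = 0.4062

Work:
Find probabilities that make opponent indifferent:
P2 chooses q to make P1 indifferent between A and B
P1 chooses p to make P2 indifferent between X and Y
Mixed NE: P1 plays (A: 0.5938, B: 0.4062), P2 plays (X: 0.4062, Y: 0.5938)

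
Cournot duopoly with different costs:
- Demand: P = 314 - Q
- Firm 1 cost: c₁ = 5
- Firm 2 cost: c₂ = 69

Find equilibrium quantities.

q₁* = 124.33, q₂* = 60.33

Work:
Reaction: q₁ = (314 - 5 - q₂)/2
Reaction: q₂ = (314 - 69 - q₁)/2
Solve simultaneously:
q₁* = (314 - 2×5 + 69)/3 = 124.33
q₂* = (314 - 2×69 + 5)/3 = 60.33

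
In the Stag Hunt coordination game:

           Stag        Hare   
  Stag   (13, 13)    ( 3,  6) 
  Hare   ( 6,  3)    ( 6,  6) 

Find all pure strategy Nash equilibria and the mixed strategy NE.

Pure NE: (Stag, Stag) and (Hare, Hare); Mixed NE: p = 0.3, q = 0.3

Work:
Check pure NE:
(Stag, Stag): (13, 13) - no unilateral deviation beneficial
(Hare, Hare): (6, 6) - no unilateral deviation beneficial
Mixed NE: P1 plays Stag with p = 0.3, P2 plays Stag with q = 0.3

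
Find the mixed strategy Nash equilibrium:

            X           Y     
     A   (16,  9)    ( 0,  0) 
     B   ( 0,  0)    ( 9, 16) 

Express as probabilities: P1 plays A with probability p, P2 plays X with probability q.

p = 0.64, q = 0.36

Work:
Find probabilities that make opponent indifferent:
P2 chooses q to make P1 indifferent between A and B
P1 chooses p to make P2 indifferent between X and Y
Mixed NE: P1 plays (A: 0.64, B: 0.36), P2 plays (X: 0.36, Y: 0.64)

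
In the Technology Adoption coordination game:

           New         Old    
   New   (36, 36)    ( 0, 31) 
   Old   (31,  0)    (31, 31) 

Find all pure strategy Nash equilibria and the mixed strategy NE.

Pure NE: (New, New) and (Old, Old); Mixed NE: p = 0.8611, q = 0.8611

Work:
Check pure NE:
(New, New): (36, 36) - no unilateral deviation beneficial
(Old, Old): (31, 31) - no unilateral deviation beneficial
Mixed NE: P1 plays New with p = 0.8611, P2 plays New with q = 0.8611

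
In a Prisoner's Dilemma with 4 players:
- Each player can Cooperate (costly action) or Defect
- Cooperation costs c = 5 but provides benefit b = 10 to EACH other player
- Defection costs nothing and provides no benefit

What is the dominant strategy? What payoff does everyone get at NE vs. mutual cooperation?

Dominant: Defect; NE payoff = 0; Coop payoff = 25

Work:
Defect dominates (saves cost c = 5, benefit to others is external)
NE: All defect → everyone gets 0
If all cooperate: each receives (3)×10 - 5 = 25
Social dilemma: 25 > 0 but NE gives 0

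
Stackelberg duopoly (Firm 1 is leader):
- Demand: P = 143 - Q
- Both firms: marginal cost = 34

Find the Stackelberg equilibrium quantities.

q₁* (leader) = 54.5, q₂* (follower) = 27.25

Work:
Follower's reaction: q₂ = (a - c - q₁)/2
Leader substitutes: π₁ = q₁·(a - q₁ - (a-c-q₁)/2 - c)
FOC: q₁* = (143 - 34)/2 = 54.50
Then: q₂* = (143 - 34 - 54.5)/2 = 27.25
Leader has first-mover advantage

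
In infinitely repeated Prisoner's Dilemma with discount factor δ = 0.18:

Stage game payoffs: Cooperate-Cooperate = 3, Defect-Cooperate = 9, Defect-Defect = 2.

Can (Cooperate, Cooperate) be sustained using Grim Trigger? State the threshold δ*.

δ* = 0.8571; since δ = 0.18 < 0.8571, cooperation cannot be sustained

Work:
For Grim Trigger:
Cooperate forever: 3/(1-δ)
Defect then punished: 9 + 2·δ/(1-δ)
Need: 3/(1-δ) ≥ 9 + 2·δ/(1-δ)
Solving: δ ≥ (T-R)/(T-P) = (9-3)/(9-2) = 0.8571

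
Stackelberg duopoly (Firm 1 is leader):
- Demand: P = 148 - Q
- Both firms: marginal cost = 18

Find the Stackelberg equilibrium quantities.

q₁* (leader) = 65.0, q₂* (follower) = 32.5

Work:
Follower's reaction: q₂ = (a - c - q₁)/2
Leader substitutes: π₁ = q₁·(a - q₁ - (a-c-q₁)/2 - c)
FOC: q₁* = (148 - 18)/2 = 65.00
Then: q₂* = (148 - 18 - 65.0)/2 = 32.50
Leader has first-mover advantage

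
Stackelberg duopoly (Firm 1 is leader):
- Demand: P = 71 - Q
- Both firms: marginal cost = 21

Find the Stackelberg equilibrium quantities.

q₁* (leader) = 25.0, q₂* (follower) = 12.5

Work:
Follower's reaction: q₂ = (a - c - q₁)/2
Leader substitutes: π₁ = q₁·(a - q₁ - (a-c-q₁)/2 - c)
FOC: q₁* = (71 - 21)/2 = 25.00
Then: q₂* = (71 - 21 - 25.0)/2 = 12.50
Leader has first-mover advantage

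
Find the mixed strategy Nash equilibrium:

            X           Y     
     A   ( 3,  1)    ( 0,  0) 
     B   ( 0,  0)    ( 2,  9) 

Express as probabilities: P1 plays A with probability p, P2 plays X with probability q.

p = 0.9, q = 0.4

Work:
Find probabilities that make opponent indifferent:
P2 chooses q to make P1 indifferent between A and B
P1 chooses p to make P2 indifferent between X and Y
Mixed NE: P1 plays (A: 0.9, B: 0.1), P2 plays (X: 0.4, Y: 0.6)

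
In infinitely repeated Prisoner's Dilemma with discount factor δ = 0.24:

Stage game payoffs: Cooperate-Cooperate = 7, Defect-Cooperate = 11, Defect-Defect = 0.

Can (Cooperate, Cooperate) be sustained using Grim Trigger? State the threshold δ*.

δ* = 0.3636; since δ = 0.24 < 0.3636, cooperation cannot be sustained

Work:
For Grim Trigger:
Cooperate forever: 7/(1-δ)
Defect then punished: 11 + 0·δ/(1-δ)
Need: 7/(1-δ) ≥ 11 + 0·δ/(1-δ)
Solving: δ ≥ (T-R)/(T-P) = (11-7)/(11-0) = 0.3636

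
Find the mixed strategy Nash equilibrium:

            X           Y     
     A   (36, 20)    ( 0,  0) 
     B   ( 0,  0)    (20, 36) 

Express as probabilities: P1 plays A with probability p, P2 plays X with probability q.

p = 0.6429, q = 0.3571

Work:
Find probabilities that make opponent indifferent:
P2 chooses q to make P1 indifferent between A and B
P1 chooses p to make P2 indifferent between X and Y
Mixed NE: P1 plays (A: 0.6429, B: 0.3571), P2 plays (X: 0.3571, Y: 0.6429)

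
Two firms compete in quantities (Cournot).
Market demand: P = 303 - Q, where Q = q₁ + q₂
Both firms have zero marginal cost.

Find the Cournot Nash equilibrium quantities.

q₁* = q₂* = 101.0; P* = 101.0

Work:
Profit: π_i = P·q_i = (a - q_i - q_j)·q_i
FOC: ∂π_i/∂q_i = a - 2q_i - q_j = 0
Reaction function: q_i = (303 - q_j)/2
Symmetry: q* = 303/3 = 101.0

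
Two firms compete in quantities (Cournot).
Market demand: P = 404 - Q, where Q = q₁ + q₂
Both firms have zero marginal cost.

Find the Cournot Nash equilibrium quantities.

q₁* = q₂* = 134.67; P* = 134.67

Work:
Profit: π_i = P·q_i = (a - q_i - q_j)·q_i
FOC: ∂π_i/∂q_i = a - 2q_i - q_j = 0
Reaction function: q_i = (404 - q_j)/2
Symmetry: q* = 404/3 = 134.67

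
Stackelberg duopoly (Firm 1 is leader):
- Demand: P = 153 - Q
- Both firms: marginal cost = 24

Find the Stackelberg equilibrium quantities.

q₁* (leader) = 64.5, q₂* (follower) = 32.25

Work:
Follower's reaction: q₂ = (a - c - q₁)/2
Leader substitutes: π₁ = q₁·(a - q₁ - (a-c-q₁)/2 - c)
FOC: q₁* = (153 - 24)/2 = 64.50
Then: q₂* = (153 - 24 - 64.5)/2 = 32.25
Leader has first-mover advantage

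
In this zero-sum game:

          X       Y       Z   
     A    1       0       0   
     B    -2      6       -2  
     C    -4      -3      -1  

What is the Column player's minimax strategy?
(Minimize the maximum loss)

Column should play Z, value = 0

Work:
Column player minimizes Row's maximum payoff:
Column X: max payoff to Row = 1
Column Y: max payoff to Row = 6
Column Z: max payoff to Row = 0
Minimum is 0, achieved by column Z.
Minimax strategy: Z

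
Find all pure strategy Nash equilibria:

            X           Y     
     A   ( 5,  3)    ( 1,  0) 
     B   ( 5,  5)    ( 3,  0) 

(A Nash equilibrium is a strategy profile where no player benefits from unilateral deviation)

Nash equilibrium: (A, X), (B, X)

Work:
Best responses:
  P1 vs X: payoffs [5, 5] → best response A/B (payoff 5)
  P1 vs Y: payoffs [1, 3] → best response B (payoff 3)
  P2 vs A: payoffs [3, 0] → best response X (payoff 3)
  P2 vs B: payoffs [5, 0] → best response X (payoff 5)
Mutual best responses: (A,X), (B,X) → Nash equilibria.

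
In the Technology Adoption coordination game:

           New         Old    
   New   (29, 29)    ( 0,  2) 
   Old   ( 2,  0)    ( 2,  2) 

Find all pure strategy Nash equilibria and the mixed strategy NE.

Pure NE: (New, New) and (Old, Old); Mixed NE: p = 0.069, q = 0.069

Work:
Check pure NE:
(New, New): (29, 29) - no unilateral deviation beneficial
(Old, Old): (2, 2) - no unilateral deviation beneficial
Mixed NE: P1 plays New with p = 0.069, P2 plays New with q = 0.069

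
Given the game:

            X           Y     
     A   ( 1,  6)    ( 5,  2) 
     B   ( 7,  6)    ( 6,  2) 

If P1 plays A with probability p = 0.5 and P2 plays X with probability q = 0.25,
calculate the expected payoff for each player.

E[P1] = 5.125, E[P2] = 3.0

Work:
E[P1] = p·q·π₁(A,X) + p·(1-q)·π₁(A,Y) + (1-p)·q·π₁(B,X) + (1-p)·(1-q)·π₁(B,Y)
= 0.5·0.25·1 + 0.5·0.75·5 + 0.5·0.25·7 + 0.5·0.75·6
= 5.125

E[P2] = 3.0 (similar calculation)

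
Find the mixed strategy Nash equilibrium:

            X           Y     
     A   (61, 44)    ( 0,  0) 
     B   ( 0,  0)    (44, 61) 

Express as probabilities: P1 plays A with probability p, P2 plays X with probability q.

p = 0.581, q = 0.419

Work:
Find probabilities that make opponent indifferent:
P2 chooses q to make P1 indifferent between A and B
P1 chooses p to make P2 indifferent between X and Y
Mixed NE: P1 plays (A: 0.581, B: 0.419), P2 plays (X: 0.419, Y: 0.581)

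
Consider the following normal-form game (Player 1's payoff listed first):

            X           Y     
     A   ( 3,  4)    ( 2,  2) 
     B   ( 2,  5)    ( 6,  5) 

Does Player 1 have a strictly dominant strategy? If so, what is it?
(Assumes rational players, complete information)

No strictly dominant strategy exists for Player 1

Work:
A strategy strictly dominates another if it gives a strictly higher payoff against every opponent action. Compare each pair of P1's strategies column-by-column:
  A vs B: [3 vs 2, 2 vs 6] → A does not strictly dominate B (column Y: 2 ≤ 6)
  B vs A: [2 vs 3, 6 vs 2] → B does not strictly dominate A (column X: 2 ≤ 3)
No single strategy strictly dominates all others → no strictly dominant strategy.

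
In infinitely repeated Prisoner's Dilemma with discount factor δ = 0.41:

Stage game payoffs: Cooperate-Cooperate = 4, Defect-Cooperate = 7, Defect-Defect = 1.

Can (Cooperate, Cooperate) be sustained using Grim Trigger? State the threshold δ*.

δ* = 0.5; since δ = 0.41 < 0.5, cooperation cannot be sustained

Work:
For Grim Trigger:
Cooperate forever: 4/(1-δ)
Defect then punished: 7 + 1·δ/(1-δ)
Need: 4/(1-δ) ≥ 7 + 1·δ/(1-δ)
Solving: δ ≥ (T-R)/(T-P) = (7-4)/(7-1) = 0.5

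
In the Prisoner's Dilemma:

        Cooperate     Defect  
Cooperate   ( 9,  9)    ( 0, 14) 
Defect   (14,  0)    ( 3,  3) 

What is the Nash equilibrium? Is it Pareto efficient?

(Defect, Defect) is NE; not Pareto efficient

Work:
Defect dominates Cooperate for both players:
If P2 cooperates: Defect (14) > Cooperate (9)
If P2 defects: Defect (3) > Cooperate (0)
NE: (Defect, Defect) with payoff (3, 3)
But (Cooperate, Cooperate) = (9, 9) Pareto dominates (3, 3)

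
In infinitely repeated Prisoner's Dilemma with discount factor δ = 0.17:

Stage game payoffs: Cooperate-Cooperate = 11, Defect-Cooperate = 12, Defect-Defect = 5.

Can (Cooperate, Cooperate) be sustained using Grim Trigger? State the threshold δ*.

δ* = 0.1429; since δ = 0.17 ≥ 0.1429, cooperation can be sustained

Work:
For Grim Trigger:
Cooperate forever: 11/(1-δ)
Defect then punished: 12 + 5·δ/(1-δ)
Need: 11/(1-δ) ≥ 12 + 5·δ/(1-δ)
Solving: δ ≥ (T-R)/(T-P) = (12-11)/(12-5) = 0.1429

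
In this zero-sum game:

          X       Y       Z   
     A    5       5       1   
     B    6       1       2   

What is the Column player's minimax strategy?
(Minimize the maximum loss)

Column should play Z, value = 2

Work:
Column player minimizes Row's maximum payoff:
Column X: max payoff to Row = 6
Column Y: max payoff to Row = 5
Column Z: max payoff to Row = 2
Minimum is 2, achieved by column Z.
Minimax strategy: Z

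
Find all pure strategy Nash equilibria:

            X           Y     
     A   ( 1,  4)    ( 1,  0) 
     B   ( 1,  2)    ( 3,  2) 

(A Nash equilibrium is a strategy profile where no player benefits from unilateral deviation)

Nash equilibrium: (A, X), (B, X), (B, Y)

Work:
Best responses:
  P1 vs X: payoffs [1, 1] → best response A/B (payoff 1)
  P1 vs Y: payoffs [1, 3] → best response B (payoff 3)
  P2 vs A: payoffs [4, 0] → best response X (payoff 4)
  P2 vs B: payoffs [2, 2] → best response X/Y (payoff 2)
Mutual best responses: (A,X), (B,X), (B,Y) → Nash equilibria.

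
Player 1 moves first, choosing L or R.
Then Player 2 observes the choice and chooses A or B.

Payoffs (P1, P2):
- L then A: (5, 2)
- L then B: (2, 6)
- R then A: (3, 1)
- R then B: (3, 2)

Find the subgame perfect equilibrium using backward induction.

P1 plays R, P2 plays B after L and B after R; Payoff (3, 2)

Work:
Backward induction:
After L: P2 chooses B → P1 gets 2
After R: P2 chooses B → P1 gets 3
P1 chooses R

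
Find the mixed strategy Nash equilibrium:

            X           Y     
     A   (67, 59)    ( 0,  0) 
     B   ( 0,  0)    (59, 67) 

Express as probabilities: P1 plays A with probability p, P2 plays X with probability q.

p = 0.5317, q = 0.4683

Work:
Find probabilities that make opponent indifferent:
P2 chooses q to make P1 indifferent between A and B
P1 chooses p to make P2 indifferent between X and Y
Mixed NE: P1 plays (A: 0.5317, B: 0.4683), P2 plays (X: 0.4683, Y: 0.5317)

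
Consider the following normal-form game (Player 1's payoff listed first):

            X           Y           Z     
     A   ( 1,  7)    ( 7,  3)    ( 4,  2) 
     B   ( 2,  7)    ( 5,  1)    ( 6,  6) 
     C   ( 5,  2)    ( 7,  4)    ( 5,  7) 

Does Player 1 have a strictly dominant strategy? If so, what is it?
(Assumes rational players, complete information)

No strictly dominant strategy exists for Player 1

Work:
A strategy strictly dominates another if it gives a strictly higher payoff against every opponent action. Compare each pair of P1's strategies column-by-column:
  A vs B: [1 vs 2, 7 vs 5, 4 vs 6] → A does not strictly dominate B (column X: 1 ≤ 2)
  A vs C: [1 vs 5, 7 vs 7, 4 vs 5] → A does not strictly dominate C (column X: 1 ≤ 5)
  B vs A: [2 vs 1, 5 vs 7, 6 vs 4] → B does not strictly dominate A (column Y: 5 ≤ 7)
  B vs C: [2 vs 5, 5 vs 7, 6 vs 5] → B does not strictly dominate C (column X: 2 ≤ 5)
  C vs A: [5 vs 1, 7 vs 7, 5 vs 4] → C does not strictly dominate A (column Y: 7 ≤ 7)
  C vs B: [5 vs 2, 7 vs 5, 5 vs 6] → C does not strictly dominate B (column Z: 5 ≤ 6)
No single strategy strictly dominates all others → no strictly dominant strategy.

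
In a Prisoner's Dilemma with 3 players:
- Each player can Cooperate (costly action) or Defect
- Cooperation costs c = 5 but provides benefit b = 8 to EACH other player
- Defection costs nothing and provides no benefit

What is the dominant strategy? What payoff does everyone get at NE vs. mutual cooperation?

Dominant: Defect; NE payoff = 0; Coop payoff = 11

Work:
Defect dominates (saves cost c = 5, benefit to others is external)
NE: All defect → everyone gets 0
If all cooperate: each receives (2)×8 - 5 = 11
Social dilemma: 11 > 0 but NE gives 0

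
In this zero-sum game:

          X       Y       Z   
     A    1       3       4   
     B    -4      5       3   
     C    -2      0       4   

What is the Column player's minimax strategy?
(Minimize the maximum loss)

Column should play X, value = 1

Work:
Column player minimizes Row's maximum payoff:
Column X: max payoff to Row = 1
Column Y: max payoff to Row = 5
Column Z: max payoff to Row = 4
Minimum is 1, achieved by column X.
Minimax strategy: X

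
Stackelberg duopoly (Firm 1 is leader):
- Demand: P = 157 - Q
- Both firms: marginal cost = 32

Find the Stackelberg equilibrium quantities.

q₁* (leader) = 62.5, q₂* (follower) = 31.25

Work:
Follower's reaction: q₂ = (a - c - q₁)/2
Leader substitutes: π₁ = q₁·(a - q₁ - (a-c-q₁)/2 - c)
FOC: q₁* = (157 - 32)/2 = 62.50
Then: q₂* = (157 - 32 - 62.5)/2 = 31.25
Leader has first-mover advantage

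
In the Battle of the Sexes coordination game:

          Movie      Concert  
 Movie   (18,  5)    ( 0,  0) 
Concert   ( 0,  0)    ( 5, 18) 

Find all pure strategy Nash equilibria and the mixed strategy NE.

Pure NE: (Movie, Movie) and (Concert, Concert); Mixed NE: p = 0.7826, q = 0.2174

Work:
Check pure NE:
(Movie, Movie): (18, 5) - no unilateral deviation beneficial
(Concert, Concert): (5, 18) - no unilateral deviation beneficial
Mixed NE: P1 plays Movie with p = 0.7826, P2 plays Movie with q = 0.2174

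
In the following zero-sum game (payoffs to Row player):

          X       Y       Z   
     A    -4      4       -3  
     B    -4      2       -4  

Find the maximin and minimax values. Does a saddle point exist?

Maximin = -4, Minimax = -4, Saddle: True

Work:
Row minimums: [-4, -4] → maximin = -4
Column maximums: [-4, 4, -3] → minimax = -4
Saddle point exists! Game value = -4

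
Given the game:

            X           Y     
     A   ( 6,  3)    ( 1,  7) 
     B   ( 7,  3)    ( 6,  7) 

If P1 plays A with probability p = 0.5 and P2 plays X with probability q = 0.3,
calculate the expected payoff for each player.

E[P1] = 4.4, E[P2] = 5.8

Work:
E[P1] = p·q·π₁(A,X) + p·(1-q)·π₁(A,Y) + (1-p)·q·π₁(B,X) + (1-p)·(1-q)·π₁(B,Y)
= 0.5·0.3·6 + 0.5·0.7·1 + 0.5·0.3·7 + 0.5·0.7·6
= 4.4

E[P2] = 5.8 (similar calculation)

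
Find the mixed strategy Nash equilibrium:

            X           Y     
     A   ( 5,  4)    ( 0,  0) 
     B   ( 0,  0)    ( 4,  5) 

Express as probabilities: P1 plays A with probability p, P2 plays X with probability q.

p = 0.5556, q = 0.4444

Work:
Find probabilities that make opponent indifferent:
P2 chooses q to make P1 indifferent between A and B
P1 chooses p to make P2 indifferent between X and Y
Mixed NE: P1 plays (A: 0.5556, B: 0.4444), P2 plays (X: 0.4444, Y: 0.5556)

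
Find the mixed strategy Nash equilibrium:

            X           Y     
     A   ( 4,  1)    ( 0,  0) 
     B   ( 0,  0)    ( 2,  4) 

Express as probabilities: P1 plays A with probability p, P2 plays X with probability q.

p = 0.8, q = 0.3333

Work:
Find probabilities that make opponent indifferent:
P2 chooses q to make P1 indifferent between A and B
P1 chooses p to make P2 indifferent between X and Y
Mixed NE: P1 plays (A: 0.8, B: 0.2), P2 plays (X: 0.3333, Y: 0.6667)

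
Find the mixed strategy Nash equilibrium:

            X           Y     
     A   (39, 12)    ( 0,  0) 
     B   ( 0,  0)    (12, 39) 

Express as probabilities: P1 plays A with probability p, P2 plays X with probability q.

p = 0.7647, q = 0.2353

Work:
Find probabilities that make opponent indifferent:
P2 chooses q to make P1 indifferent between A and B
P1 chooses p to make P2 indifferent between X and Y
Mixed NE: P1 plays (A: 0.7647, B: 0.2353), P2 plays (X: 0.2353, Y: 0.7647)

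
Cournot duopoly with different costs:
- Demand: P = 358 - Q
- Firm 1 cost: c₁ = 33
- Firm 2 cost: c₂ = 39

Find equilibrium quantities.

q₁* = 110.33, q₂* = 104.33

Work:
Reaction: q₁ = (358 - 33 - q₂)/2
Reaction: q₂ = (358 - 39 - q₁)/2
Solve simultaneously:
q₁* = (358 - 2×33 + 39)/3 = 110.33
q₂* = (358 - 2×39 + 33)/3 = 104.33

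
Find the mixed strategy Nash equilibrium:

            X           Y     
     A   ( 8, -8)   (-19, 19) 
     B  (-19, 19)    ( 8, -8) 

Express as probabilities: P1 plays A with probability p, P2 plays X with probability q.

p = 0.5, q = 0.5

Work:
Find probabilities that make opponent indifferent:
P2 chooses q to make P1 indifferent between A and B
P1 chooses p to make P2 indifferent between X and Y
Mixed NE: P1 plays (A: 0.5, B: 0.5), P2 plays (X: 0.5, Y: 0.5)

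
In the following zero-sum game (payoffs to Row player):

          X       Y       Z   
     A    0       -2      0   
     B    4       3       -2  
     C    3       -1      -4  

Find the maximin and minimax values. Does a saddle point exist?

Maximin = -2, Minimax = 0, Saddle: False

Work:
Row minimums: [-2, -2, -4] → maximin = -2
Column maximums: [4, 3, 0] → minimax = 0
No saddle point (maximin ≠ minimax). Mixed strategy needed.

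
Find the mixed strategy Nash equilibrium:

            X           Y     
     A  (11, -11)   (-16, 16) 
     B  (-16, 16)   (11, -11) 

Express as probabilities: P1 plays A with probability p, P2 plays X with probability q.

p = 0.5, q = 0.5

Work:
Find probabilities that make opponent indifferent:
P2 chooses q to make P1 indifferent between A and B
P1 chooses p to make P2 indifferent between X and Y
Mixed NE: P1 plays (A: 0.5, B: 0.5), P2 plays (X: 0.5, Y: 0.5)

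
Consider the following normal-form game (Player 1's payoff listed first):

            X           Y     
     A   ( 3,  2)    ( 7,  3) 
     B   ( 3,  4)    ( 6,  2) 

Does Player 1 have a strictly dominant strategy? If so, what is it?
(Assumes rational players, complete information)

No strictly dominant strategy exists for Player 1

Work:
A strategy strictly dominates another if it gives a strictly higher payoff against every opponent action. Compare each pair of P1's strategies column-by-column:
  A vs B: [3 vs 3, 7 vs 6] → A does not strictly dominate B (column X: 3 ≤ 3)
  B vs A: [3 vs 3, 6 vs 7] → B does not strictly dominate A (column X: 3 ≤ 3)
No single strategy strictly dominates all others → no strictly dominant strategy.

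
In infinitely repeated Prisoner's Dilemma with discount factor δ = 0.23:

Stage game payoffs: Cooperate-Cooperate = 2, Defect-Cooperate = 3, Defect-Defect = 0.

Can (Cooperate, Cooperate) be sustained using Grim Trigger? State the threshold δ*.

δ* = 0.3333; since δ = 0.23 < 0.3333, cooperation cannot be sustained

Work:
For Grim Trigger:
Cooperate forever: 2/(1-δ)
Defect then punished: 3 + 0·δ/(1-δ)
Need: 2/(1-δ) ≥ 3 + 0·δ/(1-δ)
Solving: δ ≥ (T-R)/(T-P) = (3-2)/(3-0) = 0.3333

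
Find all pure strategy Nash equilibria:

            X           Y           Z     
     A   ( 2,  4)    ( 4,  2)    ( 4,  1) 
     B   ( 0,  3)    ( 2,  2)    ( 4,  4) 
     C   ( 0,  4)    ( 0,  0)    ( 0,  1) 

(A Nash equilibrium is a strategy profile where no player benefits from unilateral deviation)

Nash equilibrium: (A, X), (B, Z)

Work:
Best responses:
  P1 vs X: payoffs [2, 0, 0] → best response A (payoff 2)
  P1 vs Y: payoffs [4, 2, 0] → best response A (payoff 4)
  P1 vs Z: payoffs [4, 4, 0] → best response A/B (payoff 4)
  P2 vs A: payoffs [4, 2, 1] → best response X (payoff 4)
  P2 vs B: payoffs [3, 2, 4] → best response Z (payoff 4)
  P2 vs C: payoffs [4, 0, 1] → best response X (payoff 4)
Mutual best responses: (A,X), (B,Z) → Nash equilibria.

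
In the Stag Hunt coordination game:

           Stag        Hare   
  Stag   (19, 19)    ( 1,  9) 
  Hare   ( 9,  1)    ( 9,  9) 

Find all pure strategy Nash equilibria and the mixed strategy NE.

Pure NE: (Stag, Stag) and (Hare, Hare); Mixed NE: p = 0.4444, q = 0.4444

Work:
Check pure NE:
(Stag, Stag): (19, 19) - no unilateral deviation beneficial
(Hare, Hare): (9, 9) - no unilateral deviation beneficial
Mixed NE: P1 plays Stag with p = 0.4444, P2 plays Stag with q = 0.4444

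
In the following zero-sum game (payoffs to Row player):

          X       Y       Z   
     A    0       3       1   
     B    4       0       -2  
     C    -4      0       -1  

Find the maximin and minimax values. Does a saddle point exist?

Maximin = 0, Minimax = 1, Saddle: False

Work:
Row minimums: [0, -2, -4] → maximin = 0
Column maximums: [4, 3, 1] → minimax = 1
No saddle point (maximin ≠ minimax). Mixed strategy needed.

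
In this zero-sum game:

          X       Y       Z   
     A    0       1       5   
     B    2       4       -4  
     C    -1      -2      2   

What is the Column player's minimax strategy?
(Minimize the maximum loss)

Column should play X, value = 2

Work:
Column player minimizes Row's maximum payoff:
Column X: max payoff to Row = 2
Column Y: max payoff to Row = 4
Column Z: max payoff to Row = 5
Minimum is 2, achieved by column X.
Minimax strategy: X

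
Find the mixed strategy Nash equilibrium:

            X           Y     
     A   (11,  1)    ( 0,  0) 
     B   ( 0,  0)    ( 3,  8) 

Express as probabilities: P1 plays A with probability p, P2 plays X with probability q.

p = 0.8889, q = 0.2143

Work:
Find probabilities that make opponent indifferent:
P2 chooses q to make P1 indifferent between A and B
P1 chooses p to make P2 indifferent between X and Y
Mixed NE: P1 plays (A: 0.8889, B: 0.1111), P2 plays (X: 0.2143, Y: 0.7857)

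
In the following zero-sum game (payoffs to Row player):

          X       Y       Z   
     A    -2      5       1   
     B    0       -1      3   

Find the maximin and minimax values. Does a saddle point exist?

Maximin = -1, Minimax = 0, Saddle: False

Work:
Row minimums: [-2, -1] → maximin = -1
Column maximums: [0, 5, 3] → minimax = 0
No saddle point (maximin ≠ minimax). Mixed strategy needed.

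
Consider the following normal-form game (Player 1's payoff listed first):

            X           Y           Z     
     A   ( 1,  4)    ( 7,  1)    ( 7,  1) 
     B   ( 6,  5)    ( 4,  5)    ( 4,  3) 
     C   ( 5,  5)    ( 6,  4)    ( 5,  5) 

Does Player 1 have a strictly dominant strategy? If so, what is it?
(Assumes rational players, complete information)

No strictly dominant strategy exists for Player 1

Work:
A strategy strictly dominates another if it gives a strictly higher payoff against every opponent action. Compare each pair of P1's strategies column-by-column:
  A vs B: [1 vs 6, 7 vs 4, 7 vs 4] → A does not strictly dominate B (column X: 1 ≤ 6)
  A vs C: [1 vs 5, 7 vs 6, 7 vs 5] → A does not strictly dominate C (column X: 1 ≤ 5)
  B vs A: [6 vs 1, 4 vs 7, 4 vs 7] → B does not strictly dominate A (column Y: 4 ≤ 7)
  B vs C: [6 vs 5, 4 vs 6, 4 vs 5] → B does not strictly dominate C (column Y: 4 ≤ 6)
  C vs A: [5 vs 1, 6 vs 7, 5 vs 7] → C does not strictly dominate A (column Y: 6 ≤ 7)
  C vs B: [5 vs 6, 6 vs 4, 5 vs 4] → C does not strictly dominate B (column X: 5 ≤ 6)
No single strategy strictly dominates all others → no strictly dominant strategy.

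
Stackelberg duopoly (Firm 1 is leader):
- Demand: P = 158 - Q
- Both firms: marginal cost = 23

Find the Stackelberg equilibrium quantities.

q₁* (leader) = 67.5, q₂* (follower) = 33.75

Work:
Follower's reaction: q₂ = (a - c - q₁)/2
Leader substitutes: π₁ = q₁·(a - q₁ - (a-c-q₁)/2 - c)
FOC: q₁* = (158 - 23)/2 = 67.50
Then: q₂* = (158 - 23 - 67.5)/2 = 33.75
Leader has first-mover advantage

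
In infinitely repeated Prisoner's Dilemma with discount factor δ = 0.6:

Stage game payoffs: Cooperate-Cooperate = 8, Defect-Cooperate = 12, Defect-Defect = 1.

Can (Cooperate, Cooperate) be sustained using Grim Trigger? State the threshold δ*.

δ* = 0.3636; since δ = 0.6 ≥ 0.3636, cooperation can be sustained

Work:
For Grim Trigger:
Cooperate forever: 8/(1-δ)
Defect then punished: 12 + 1·δ/(1-δ)
Need: 8/(1-δ) ≥ 12 + 1·δ/(1-δ)
Solving: δ ≥ (T-R)/(T-P) = (12-8)/(12-1) = 0.3636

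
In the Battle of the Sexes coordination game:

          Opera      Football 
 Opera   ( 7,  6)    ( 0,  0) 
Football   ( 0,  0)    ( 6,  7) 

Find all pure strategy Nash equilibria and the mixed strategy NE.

Pure NE: (Opera, Opera) and (Football, Football); Mixed NE: p = 0.5385, q = 0.4615

Work:
Check pure NE:
(Opera, Opera): (7, 6) - no unilateral deviation beneficial
(Football, Football): (6, 7) - no unilateral deviation beneficial
Mixed NE: P1 plays Opera with p = 0.5385, P2 plays Opera with q = 0.4615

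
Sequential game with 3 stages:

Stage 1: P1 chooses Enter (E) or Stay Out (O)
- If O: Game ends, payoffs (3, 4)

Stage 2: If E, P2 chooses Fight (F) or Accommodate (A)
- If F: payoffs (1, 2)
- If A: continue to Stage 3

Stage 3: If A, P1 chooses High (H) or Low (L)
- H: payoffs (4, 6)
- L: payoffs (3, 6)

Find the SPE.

SPE: (E, A, H); Outcome (4, 6)

Work:
Stage 3: P1 chooses H (4 vs 3)
Stage 2: P2: F->2, A->6 (anticipating H). Choose A
Stage 1: P1: O->3, E->4 (anticipating A, H). Choose E
SPE path: E -> A -> H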